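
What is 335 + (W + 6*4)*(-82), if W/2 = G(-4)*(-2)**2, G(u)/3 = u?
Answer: 6239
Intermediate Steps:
G(u) = 3*u
W = -96 (W = 2*((3*(-4))*(-2)**2) = 2*(-12*4) = 2*(-48) = -96)
335 + (W + 6*4)*(-82) = 335 + (-96 + 6*4)*(-82) = 335 + (-96 + 24)*(-82) = 335 - 72*(-82) = 335 + 5904 = 6239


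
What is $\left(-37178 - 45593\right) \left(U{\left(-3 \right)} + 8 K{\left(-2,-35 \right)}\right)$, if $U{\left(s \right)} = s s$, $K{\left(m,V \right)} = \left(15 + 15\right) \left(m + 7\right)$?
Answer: $-100070139$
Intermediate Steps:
$K{\left(m,V \right)} = 210 + 30 m$ ($K{\left(m,V \right)} = 30 \left(7 + m\right) = 210 + 30 m$)
$U{\left(s \right)} = s^{2}$
$\left(-37178 - 45593\right) \left(U{\left(-3 \right)} + 8 K{\left(-2,-35 \right)}\right) = \left(-37178 - 45593\right) \left(\left(-3\right)^{2} + 8 \left(210 + 30 \left(-2\right)\right)\right) = - 82771 \left(9 + 8 \left(210 - 60\right)\right) = - 82771 \left(9 + 8 \cdot 150\right) = - 82771 \left(9 + 1200\right) = \left(-82771\right) 1209 = -100070139$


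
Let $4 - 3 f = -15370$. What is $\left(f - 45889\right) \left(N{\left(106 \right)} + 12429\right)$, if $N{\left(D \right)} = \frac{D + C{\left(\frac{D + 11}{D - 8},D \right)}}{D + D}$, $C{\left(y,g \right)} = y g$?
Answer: $- \frac{297942313607}{588} \approx -5.067 \cdot 10^{8}$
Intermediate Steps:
$f = \frac{15374}{3}$ ($f = \frac{4}{3} - - \frac{15370}{3} = \frac{4}{3} + \frac{15370}{3} = \frac{15374}{3} \approx 5124.7$)
$C{\left(y,g \right)} = g y$
$N{\left(D \right)} = \frac{D + \frac{D \left(11 + D\right)}{-8 + D}}{2 D}$ ($N{\left(D \right)} = \frac{D + D \frac{D + 11}{D - 8}}{D + D} = \frac{D + D \frac{11 + D}{-8 + D}}{2 D} = \left(D + D \frac{11 + D}{-8 + D}\right) \frac{1}{2 D} = \left(D + \frac{D \left(11 + D\right)}{-8 + D}\right) \frac{1}{2 D} = \frac{D + \frac{D \left(11 + D\right)}{-8 + D}}{2 D}$)
$\left(f - 45889\right) \left(N{\left(106 \right)} + 12429\right) = \left(\frac{15374}{3} - 45889\right) \left(\frac{\frac{3}{2} + 106}{-8 + 106} + 12429\right) = - \frac{122293 \left(\frac{1}{98} \cdot \frac{215}{2} + 12429\right)}{3} = - \frac{122293 \left(\frac{215}{196} + 12429\right)}{3} = \left(- \frac{122293}{3}\right) \frac{2436299}{196} = - \frac{297942313607}{588}$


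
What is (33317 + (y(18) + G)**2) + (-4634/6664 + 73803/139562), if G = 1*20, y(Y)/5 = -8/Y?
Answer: 90488471984255/2690476236 ≈ 33633.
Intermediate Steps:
y(Y) = -40/Y (y(Y) = 5*(-8/Y) = -40/Y)
G = 20
(33317 + (y(18) + G)**2) + (-4634/6664 + 73803/139562) = (33317 + (-40/18 + 20)**2) + (-4634/6664 + 73803/139562) = (33317 + (-40*1/18 + 20)**2) + (-4634*1/6664 + 73803*(1/139562)) = (33317 + (-20/9 + 20)**2) + (-331/476 + 73803/139562) = (33317 + (160/9)**2) - 5532397/33215756 = (33317 + 25600/81) - 5532397/33215756 = 2724277/81 - 5532397/33215756 = 90488471984255/2690476236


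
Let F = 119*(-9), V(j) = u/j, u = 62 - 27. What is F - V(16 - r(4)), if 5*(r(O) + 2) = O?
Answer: -92281/86 ≈ -1073.0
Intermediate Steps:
r(O) = -2 + O/5
u = 35
V(j) = 35/j
F = -1071
F - V(16 - r(4)) = -1071 - 35/(16 - (-2 + (⅕)*4)) = -1071 - 35/(16 - (-2 + ⅘)) = -1071 - 35/(16 - 1*(-6/5)) = -1071 - 35/(16 + 6/5) = -1071 - 35/86/5 = -1071 - 35*5/86 = -1071 - 1*175/86 = -1071 - 175/86 = -92281/86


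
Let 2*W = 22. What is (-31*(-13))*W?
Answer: 4433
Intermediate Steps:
W = 11 (W = (1/2)*22 = 11)
(-31*(-13))*W = -31*(-13)*11 = 403*11 = 4433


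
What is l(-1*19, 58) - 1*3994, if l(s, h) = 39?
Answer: -3955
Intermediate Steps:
l(-1*19, 58) - 1*3994 = 39 - 1*3994 = 39 - 3994 = -3955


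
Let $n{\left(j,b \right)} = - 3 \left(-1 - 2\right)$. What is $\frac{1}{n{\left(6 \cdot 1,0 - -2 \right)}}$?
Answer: $\frac{1}{9} \approx 0.11111$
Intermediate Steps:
$n{\left(j,b \right)} = 9$ ($n{\left(j,b \right)} = \left(-3\right) \left(-3\right) = 9$)
$\frac{1}{n{\left(6 \cdot 1,0 - -2 \right)}} = \frac{1}{9}$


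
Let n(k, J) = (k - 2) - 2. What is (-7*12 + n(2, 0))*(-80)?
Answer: 6880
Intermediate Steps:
n(k, J) = -4 + k (n(k, J) = (-2 + k) - 2 = -4 + k)
(-7*12 + n(2, 0))*(-80) = (-7*12 + (-4 + 2))*(-80) = (-84 - 2)*(-80) = -86*(-80) = 6880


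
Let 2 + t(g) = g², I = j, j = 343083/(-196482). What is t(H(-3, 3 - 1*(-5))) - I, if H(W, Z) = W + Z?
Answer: 124671/5038 ≈ 24.746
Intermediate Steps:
j = -8797/5038 (j = 343083*(-1/196482) = -8797/5038 ≈ -1.7461)
I = -8797/5038 ≈ -1.7461
t(g) = -2 + g²
t(H(-3, 3 - 1*(-5))) - I = (-2 + (-3 + (3 - 1*(-5)))²) - 1*(-8797/5038) = (-2 + (-3 + (3 + 5))²) + 8797/5038 = (-2 + (-3 + 8)²) + 8797/5038 = (-2 + 5²) + 8797/5038 = (-2 + 25) + 8797/5038 = 23 + 8797/5038 = 124671/5038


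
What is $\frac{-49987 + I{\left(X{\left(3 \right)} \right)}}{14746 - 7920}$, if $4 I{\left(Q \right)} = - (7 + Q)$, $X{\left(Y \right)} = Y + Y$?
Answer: $- \frac{199961}{27304} \approx -7.3235$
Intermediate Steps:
$X{\left(Y \right)} = 2 Y$
$I{\left(Q \right)} = - \frac{7}{4} - \frac{Q}{4}$ ($I{\left(Q \right)} = \frac{\left(-1\right) \left(7 + Q\right)}{4} = \frac{-7 - Q}{4} = - \frac{7}{4} - \frac{Q}{4}$)
$\frac{-49987 + I{\left(X{\left(3 \right)} \right)}}{14746 - 7920} = \frac{-49987 - \left(\frac{7}{4} + \frac{2 \cdot 3}{4}\right)}{14746 - 7920} = \frac{-49987 - \frac{13}{4}}{6826} = \left(-49987 - \frac{13}{4}\right) \frac{1}{6826} = \left(- \frac{199961}{4}\right) \frac{1}{6826} = - \frac{199961}{27304}$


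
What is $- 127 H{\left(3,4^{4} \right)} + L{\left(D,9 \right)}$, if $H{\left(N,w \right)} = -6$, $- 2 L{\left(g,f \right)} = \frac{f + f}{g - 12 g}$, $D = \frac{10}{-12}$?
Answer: $\frac{41856}{55} \approx 761.02$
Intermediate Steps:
$D = - \frac{5}{6}$ ($D = 10 \left(- \frac{1}{12}\right) = - \frac{5}{6} \approx -0.83333$)
$L{\left(g,f \right)} = \frac{f}{11 g}$ ($L{\left(g,f \right)} = - \frac{\left(f + f\right) \frac{1}{g - 12 g}}{2} = - \frac{2 f \frac{1}{\left(-11\right) g}}{2} = - \frac{2 f \left(- \frac{1}{11 g}\right)}{2} = - \frac{\left(- \frac{2}{11}\right) f \frac{1}{g}}{2} = \frac{f}{11 g}$)
$- 127 H{\left(3,4^{4} \right)} + L{\left(D,9 \right)} = \left(-127\right) \left(-6\right) + \frac{1}{11} \cdot 9 \frac{1}{- \frac{5}{6}} = 762 + \frac{1}{11} \cdot 9 \left(- \frac{6}{5}\right) = 762 - \frac{54}{55} = \frac{41856}{55}$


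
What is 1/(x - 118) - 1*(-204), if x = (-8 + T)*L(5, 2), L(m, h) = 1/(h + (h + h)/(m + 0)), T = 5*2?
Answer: 167477/821 ≈ 203.99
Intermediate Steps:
T = 10
L(m, h) = 1/(h + 2*h/m) (L(m, h) = 1/(h + (2*h)/m) = 1/(h + 2*h/m))
x = 5/7 (x = (-8 + 10)*(5/(2*(2 + 5))) = 2*(5*(½)/7) = 2*(5*(½)*(⅐)) = 2*(5/14) = 5/7 ≈ 0.71429)
1/(x - 118) - 1*(-204) = 1/(5/7 - 118) - 1*(-204) = 1/(-821/7) + 204 = -7/821 + 204 = 167477/821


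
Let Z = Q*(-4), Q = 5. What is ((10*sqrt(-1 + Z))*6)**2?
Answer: -75600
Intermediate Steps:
Z = -20 (Z = 5*(-4) = -20)
((10*sqrt(-1 + Z))*6)**2 = ((10*sqrt(-1 - 20))*6)**2 = ((10*sqrt(-21))*6)**2 = ((10*(I*sqrt(21)))*6)**2 = ((10*I*sqrt(21))*6)**2 = (60*I*sqrt(21))**2 = -75600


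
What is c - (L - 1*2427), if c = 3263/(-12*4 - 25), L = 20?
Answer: 172448/73 ≈ 2362.3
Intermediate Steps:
c = -3263/73 (c = 3263/(-48 - 25) = 3263/(-73) = 3263*(-1/73) = -3263/73 ≈ -44.699)
c - (L - 1*2427) = -3263/73 - (20 - 1*2427) = -3263/73 - (20 - 2427) = -3263/73 - 1*(-2407) = -3263/73 + 2407 = 172448/73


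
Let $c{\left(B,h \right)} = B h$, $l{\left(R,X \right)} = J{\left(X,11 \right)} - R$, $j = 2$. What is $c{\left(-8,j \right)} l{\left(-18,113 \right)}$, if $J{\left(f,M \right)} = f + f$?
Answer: $-3904$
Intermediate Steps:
$J{\left(f,M \right)} = 2 f$
$l{\left(R,X \right)} = - R + 2 X$ ($l{\left(R,X \right)} = 2 X - R = - R + 2 X$)
$c{\left(-8,j \right)} l{\left(-18,113 \right)} = \left(-8\right) 2 \left(\left(-1\right) \left(-18\right) + 2 \cdot 113\right) = - 16 \left(18 + 226\right) = \left(-16\right) 244 = -3904$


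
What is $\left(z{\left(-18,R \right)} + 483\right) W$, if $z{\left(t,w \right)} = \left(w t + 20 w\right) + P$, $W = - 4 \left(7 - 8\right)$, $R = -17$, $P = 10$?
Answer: $1836$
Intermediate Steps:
$W = 4$ ($W = \left(-4\right) \left(-1\right) = 4$)
$z{\left(t,w \right)} = 10 + 20 w + t w$ ($z{\left(t,w \right)} = \left(w t + 20 w\right) + 10 = \left(t w + 20 w\right) + 10 = \left(20 w + t w\right) + 10 = 10 + 20 w + t w$)
$\left(z{\left(-18,R \right)} + 483\right) W = \left(\left(10 + 20 \left(-17\right) - -306\right) + 483\right) 4 = \left(\left(10 - 340 + 306\right) + 483\right) 4 = \left(-24 + 483\right) 4 = 459 \cdot 4 = 1836$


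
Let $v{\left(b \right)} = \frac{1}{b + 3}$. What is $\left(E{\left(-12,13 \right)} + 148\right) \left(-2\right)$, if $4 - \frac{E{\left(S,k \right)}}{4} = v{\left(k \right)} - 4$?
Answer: $- \frac{719}{2} \approx -359.5$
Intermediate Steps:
$v{\left(b \right)} = \frac{1}{3 + b}$
$E{\left(S,k \right)} = 32 - \frac{4}{3 + k}$ ($E{\left(S,k \right)} = 16 - 4 \left(\frac{1}{3 + k} - 4\right) = 16 - 4 \left(-4 + \frac{1}{3 + k}\right) = 16 + \left(16 - \frac{4}{3 + k}\right) = 32 - \frac{4}{3 + k}$)
$\left(E{\left(-12,13 \right)} + 148\right) \left(-2\right) = \left(\frac{4 \left(23 + 8 \cdot 13\right)}{3 + 13} + 148\right) \left(-2\right) = \left(\frac{4 \left(23 + 104\right)}{16} + 148\right) \left(-2\right) = \left(4 \cdot \frac{1}{16} \cdot 127 + 148\right) \left(-2\right) = \left(\frac{127}{4} + 148\right) \left(-2\right) = \frac{719}{4} \left(-2\right) = - \frac{719}{2}$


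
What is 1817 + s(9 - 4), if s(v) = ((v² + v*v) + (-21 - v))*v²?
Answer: 2417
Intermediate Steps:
s(v) = v²*(-21 - v + 2*v²) (s(v) = ((v² + v²) + (-21 - v))*v² = (2*v² + (-21 - v))*v² = (-21 - v + 2*v²)*v² = v²*(-21 - v + 2*v²))
1817 + s(9 - 4) = 1817 + (9 - 4)²*(-21 - (9 - 4) + 2*(9 - 4)²) = 1817 + 5²*(-21 - 1*5 + 2*5²) = 1817 + 25*(-21 - 5 + 2*25) = 1817 + 25*(-21 - 5 + 50) = 1817 + 25*24 = 1817 + 600 = 2417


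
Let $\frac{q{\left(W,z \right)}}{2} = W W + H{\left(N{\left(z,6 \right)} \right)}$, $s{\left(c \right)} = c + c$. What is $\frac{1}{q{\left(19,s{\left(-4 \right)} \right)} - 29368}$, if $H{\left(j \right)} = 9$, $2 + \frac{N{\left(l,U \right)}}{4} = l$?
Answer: $- \frac{1}{28628} \approx -3.4931 \cdot 10^{-5}$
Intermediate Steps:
$s{\left(c \right)} = 2 c$
$N{\left(l,U \right)} = -8 + 4 l$
$q{\left(W,z \right)} = 18 + 2 W^{2}$ ($q{\left(W,z \right)} = 2 \left(W W + 9\right) = 2 \left(W^{2} + 9\right) = 2 \left(9 + W^{2}\right) = 18 + 2 W^{2}$)
$\frac{1}{q{\left(19,s{\left(-4 \right)} \right)} - 29368} = \frac{1}{\left(18 + 2 \cdot 19^{2}\right) - 29368} = \frac{1}{\left(18 + 2 \cdot 361\right) - 29368} = \frac{1}{\left(18 + 722\right) - 29368} = \frac{1}{740 - 29368} = \frac{1}{-28628} = - \frac{1}{28628}$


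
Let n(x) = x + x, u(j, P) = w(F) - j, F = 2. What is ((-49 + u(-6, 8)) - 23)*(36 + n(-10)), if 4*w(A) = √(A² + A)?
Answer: -1056 + 4*√6 ≈ -1046.2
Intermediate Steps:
w(A) = √(A + A²)/4 (w(A) = √(A² + A)/4 = √(A + A²)/4)
u(j, P) = -j + √6/4 (u(j, P) = √(2*(1 + 2))/4 - j = √(2*3)/4 - j = √6/4 - j = -j + √6/4)
n(x) = 2*x
((-49 + u(-6, 8)) - 23)*(36 + n(-10)) = ((-49 + (-1*(-6) + √6/4)) - 23)*(36 + 2*(-10)) = ((-49 + (6 + √6/4)) - 23)*(36 - 20) = ((-43 + √6/4) - 23)*16 = (-66 + √6/4)*16 = -1056 + 4*√6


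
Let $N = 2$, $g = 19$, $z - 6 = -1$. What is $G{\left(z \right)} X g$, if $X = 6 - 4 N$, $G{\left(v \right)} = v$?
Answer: $-190$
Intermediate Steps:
$z = 5$ ($z = 6 - 1 = 5$)
$X = -2$ ($X = 6 - 8 = -2$)
$G{\left(z \right)} X g = 5 \left(-2\right) 19 = \left(-10\right) 19 = -190$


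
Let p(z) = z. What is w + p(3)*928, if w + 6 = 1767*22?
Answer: 41652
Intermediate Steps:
w = 38868 (w = -6 + 1767*22 = -6 + 38874 = 38868)
w + p(3)*928 = 38868 + 3*928 = 38868 + 2784 = 41652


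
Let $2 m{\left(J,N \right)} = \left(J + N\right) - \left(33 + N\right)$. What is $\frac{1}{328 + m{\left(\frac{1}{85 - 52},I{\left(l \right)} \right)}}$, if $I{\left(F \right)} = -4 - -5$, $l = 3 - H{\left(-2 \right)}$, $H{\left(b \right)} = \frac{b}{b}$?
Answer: $\frac{33}{10280} \approx 0.0032101$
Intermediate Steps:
$H{\left(b \right)} = 1$
$l = 2$ ($l = 3 - 1 = 2$)
$I{\left(F \right)} = 1$ ($I{\left(F \right)} = -4 + 5 = 1$)
$m{\left(J,N \right)} = - \frac{33}{2} + \frac{J}{2}$ ($m{\left(J,N \right)} = \frac{\left(J + N\right) - \left(33 + N\right)}{2} = \frac{-33 + J}{2} = - \frac{33}{2} + \frac{J}{2}$)
$\frac{1}{328 + m{\left(\frac{1}{85 - 52},I{\left(l \right)} \right)}} = \frac{1}{328 - \left(\frac{33}{2} - \frac{1}{2 \left(85 - 52\right)}\right)} = \frac{1}{328 - \left(\frac{33}{2} - \frac{1}{2 \cdot 33}\right)} = \frac{1}{328 + \left(- \frac{33}{2} + \frac{1}{2} \cdot \frac{1}{33}\right)} = \frac{1}{328 + \left(- \frac{33}{2} + \frac{1}{66}\right)} = \frac{1}{328 - \frac{544}{33}} = \frac{1}{\frac{10280}{33}} = \frac{33}{10280}$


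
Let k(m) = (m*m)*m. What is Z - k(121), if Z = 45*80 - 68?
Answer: -1768029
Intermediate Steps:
k(m) = m³ (k(m) = m²*m = m³)
Z = 3532 (Z = 3600 - 68 = 3532)
Z - k(121) = 3532 - 1*121³ = 3532 - 1*1771561 = 3532 - 1771561 = -1768029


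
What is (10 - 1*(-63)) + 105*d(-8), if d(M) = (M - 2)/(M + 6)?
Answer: 598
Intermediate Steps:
d(M) = (-2 + M)/(6 + M)
(10 - 1*(-63)) + 105*d(-8) = (10 - 1*(-63)) + 105*((-2 - 8)/(6 - 8)) = (10 + 63) + 105*(-10/(-2)) = 73 + 105*(-1/2*(-10)) = 73 + 105*5 = 73 + 525 = 598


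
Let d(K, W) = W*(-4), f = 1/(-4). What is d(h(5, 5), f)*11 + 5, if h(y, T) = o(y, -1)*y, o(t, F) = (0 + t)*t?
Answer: 16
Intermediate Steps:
o(t, F) = t**2 (o(t, F) = t*t = t**2)
f = -1/4 (f = 1*(-1/4) = -1/4 ≈ -0.25000)
h(y, T) = y**3 (h(y, T) = y**2*y = y**3)
d(K, W) = -4*W
d(h(5, 5), f)*11 + 5 = -4*(-1/4)*11 + 5 = 1*11 + 5 = 11 + 5 = 16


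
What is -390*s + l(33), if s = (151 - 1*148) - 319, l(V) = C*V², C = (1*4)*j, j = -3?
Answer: 110172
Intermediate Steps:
C = -12 (C = (1*4)*(-3) = 4*(-3) = -12)
l(V) = -12*V²
s = -316 (s = (151 - 148) - 319 = 3 - 319 = -316)
-390*s + l(33) = -390*(-316) - 12*33² = 123240 - 12*1089 = 123240 - 13068 = 110172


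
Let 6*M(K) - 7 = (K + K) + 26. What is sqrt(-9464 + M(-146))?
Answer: I*sqrt(342258)/6 ≈ 97.505*I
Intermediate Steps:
M(K) = 11/2 + K/3 (M(K) = 7/6 + ((K + K) + 26)/6 = 7/6 + (2*K + 26)/6 = 7/6 + (26 + 2*K)/6 = 7/6 + (13/3 + K/3) = 11/2 + K/3)
sqrt(-9464 + M(-146)) = sqrt(-9464 + (11/2 + (1/3)*(-146))) = sqrt(-9464 + (11/2 - 146/3)) = sqrt(-9464 - 259/6) = sqrt(-57043/6) = I*sqrt(342258)/6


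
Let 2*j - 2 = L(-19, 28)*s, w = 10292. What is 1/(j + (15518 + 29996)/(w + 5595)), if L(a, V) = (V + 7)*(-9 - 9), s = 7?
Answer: -15887/34969434 ≈ -0.00045431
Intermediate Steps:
L(a, V) = -126 - 18*V (L(a, V) = (7 + V)*(-18) = -126 - 18*V)
j = -2204 (j = 1 + ((-126 - 18*28)*7)/2 = 1 + ((-126 - 504)*7)/2 = 1 + (-630*7)/2 = 1 + (½)*(-4410) = 1 - 2205 = -2204)
1/(j + (15518 + 29996)/(w + 5595)) = 1/(-2204 + (15518 + 29996)/(10292 + 5595)) = 1/(-2204 + 45514/15887) = 1/(-34969434/15887) = -15887/34969434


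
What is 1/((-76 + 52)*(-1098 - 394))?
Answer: 1/35808 ≈ 2.7927e-5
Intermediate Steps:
1/((-76 + 52)*(-1098 - 394)) = 1/(-24*(-1492)) = -1/24*(-1/1492) = 1/35808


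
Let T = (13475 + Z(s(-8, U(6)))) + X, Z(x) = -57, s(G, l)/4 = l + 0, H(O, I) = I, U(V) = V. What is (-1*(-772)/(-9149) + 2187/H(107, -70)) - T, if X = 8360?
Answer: -285047907/13070 ≈ -21809.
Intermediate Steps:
s(G, l) = 4*l (s(G, l) = 4*(l + 0) = 4*l)
T = 21778 (T = (13475 - 57) + 8360 = 13418 + 8360 = 21778)
(-1*(-772)/(-9149) + 2187/H(107, -70)) - T = (-1*(-772)/(-9149) + 2187/(-70)) - 1*21778 = (772*(-1/9149) + 2187*(-1/70)) - 21778 = (-772/9149 - 2187/70) - 21778 = -409447/13070 - 21778 = -285047907/13070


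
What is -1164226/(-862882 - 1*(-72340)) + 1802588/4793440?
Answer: 875708625017/473676955560 ≈ 1.8487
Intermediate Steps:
-1164226/(-862882 - 1*(-72340)) + 1802588/4793440 = -1164226/(-862882 + 72340) + 1802588*(1/4793440) = -1164226/(-790542) + 450647/1198360 = -1164226*(-1/790542) + 450647/1198360 = 582113/395271 + 450647/1198360 = 875708625017/473676955560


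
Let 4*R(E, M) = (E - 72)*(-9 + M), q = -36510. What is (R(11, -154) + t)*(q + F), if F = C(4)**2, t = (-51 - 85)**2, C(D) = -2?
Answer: -1531919531/2 ≈ -7.6596e+8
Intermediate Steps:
R(E, M) = (-72 + E)*(-9 + M)/4 (R(E, M) = ((E - 72)*(-9 + M))/4 = ((-72 + E)*(-9 + M))/4 = (-72 + E)*(-9 + M)/4)
t = 18496 (t = (-136)**2 = 18496)
F = 4 (F = (-2)**2 = 4)
(R(11, -154) + t)*(q + F) = ((162 - 18*(-154) - 9/4*11 + (1/4)*11*(-154)) + 18496)*(-36510 + 4) = ((162 + 2772 - 99/4 - 847/2) + 18496)*(-36506) = (9943/4 + 18496)*(-36506) = (83927/4)*(-36506) = -1531919531/2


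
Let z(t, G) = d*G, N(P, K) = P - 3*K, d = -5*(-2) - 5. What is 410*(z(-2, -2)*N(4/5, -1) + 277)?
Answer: 97990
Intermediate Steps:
d = 5 (d = 10 - 5 = 5)
z(t, G) = 5*G
410*(z(-2, -2)*N(4/5, -1) + 277) = 410*((5*(-2))*(4/5 - 3*(-1)) + 277) = 410*(-10*(4*(⅕) + 3) + 277) = 410*(-10*(⅘ + 3) + 277) = 410*(-10*19/5 + 277) = 410*(-38 + 277) = 410*239 = 97990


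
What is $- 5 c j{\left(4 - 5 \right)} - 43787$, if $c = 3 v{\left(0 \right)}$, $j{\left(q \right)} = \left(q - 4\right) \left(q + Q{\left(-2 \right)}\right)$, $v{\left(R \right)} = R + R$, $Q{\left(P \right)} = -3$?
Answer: $-43787$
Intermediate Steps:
$v{\left(R \right)} = 2 R$
$j{\left(q \right)} = \left(-4 + q\right) \left(-3 + q\right)$ ($j{\left(q \right)} = \left(q - 4\right) \left(q - 3\right) = \left(-4 + q\right) \left(-3 + q\right)$)
$c = 0$ ($c = 3 \cdot 2 \cdot 0 = 3 \cdot 0 = 0$)
$- 5 c j{\left(4 - 5 \right)} - 43787 = \left(-5\right) 0 \left(12 + \left(4 - 5\right)^{2} - 7 \left(4 - 5\right)\right) - 43787 = 0 \left(12 + \left(4 - 5\right)^{2} - 7 \left(4 - 5\right)\right) - 43787 = 0 \left(12 + \left(-1\right)^{2} - -7\right) - 43787 = 0 \left(12 + 1 + 7\right) - 43787 = 0 \cdot 20 - 43787 = 0 - 43787 = -43787$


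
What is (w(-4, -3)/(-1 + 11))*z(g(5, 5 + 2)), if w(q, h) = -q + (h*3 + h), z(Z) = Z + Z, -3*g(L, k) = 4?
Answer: 32/15 ≈ 2.1333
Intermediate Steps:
g(L, k) = -4/3 (g(L, k) = -⅓*4 = -4/3)
z(Z) = 2*Z
w(q, h) = -q + 4*h (w(q, h) = -q + (3*h + h) = -q + 4*h)
(w(-4, -3)/(-1 + 11))*z(g(5, 5 + 2)) = ((-1*(-4) + 4*(-3))/(-1 + 11))*(2*(-4/3)) = ((4 - 12)/10)*(-8/3) = -8*⅒*(-8/3) = -⅘*(-8/3) = 32/15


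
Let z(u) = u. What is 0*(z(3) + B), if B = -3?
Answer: 0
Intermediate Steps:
0*(z(3) + B) = 0*(3 - 3) = 0*0 = 0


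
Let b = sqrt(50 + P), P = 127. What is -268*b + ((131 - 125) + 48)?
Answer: 54 - 268*sqrt(177) ≈ -3511.5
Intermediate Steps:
b = sqrt(177) (b = sqrt(50 + 127) = sqrt(177) ≈ 13.304)
-268*b + ((131 - 125) + 48) = -268*sqrt(177) + ((131 - 125) + 48) = -268*sqrt(177) + (6 + 48) = -268*sqrt(177) + 54 = 54 - 268*sqrt(177)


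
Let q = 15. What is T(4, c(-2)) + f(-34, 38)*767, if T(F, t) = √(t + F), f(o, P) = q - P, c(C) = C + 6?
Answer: -17641 + 2*√2 ≈ -17638.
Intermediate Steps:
c(C) = 6 + C
f(o, P) = 15 - P
T(F, t) = √(F + t)
T(4, c(-2)) + f(-34, 38)*767 = √(4 + (6 - 2)) + (15 - 1*38)*767 = √(4 + 4) + (15 - 38)*767 = √8 - 23*767 = 2*√2 - 17641 = -17641 + 2*√2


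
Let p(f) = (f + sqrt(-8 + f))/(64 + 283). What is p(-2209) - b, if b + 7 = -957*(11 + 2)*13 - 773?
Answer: 56389802/347 + I*sqrt(2217)/347 ≈ 1.6251e+5 + 0.13569*I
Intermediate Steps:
b = -162513 (b = -7 + (-957*(11 + 2)*13 - 773) = -7 + (-12441*13 - 773) = -7 + (-957*169 - 773) = -7 + (-161733 - 773) = -7 - 162506 = -162513)
p(f) = f/347 + sqrt(-8 + f)/347 (p(f) = (f + sqrt(-8 + f))/347 = (f + sqrt(-8 + f))*(1/347) = f/347 + sqrt(-8 + f)/347)
p(-2209) - b = ((1/347)*(-2209) + sqrt(-8 - 2209)/347) - 1*(-162513) = (-2209/347 + sqrt(-2217)/347) + 162513 = (-2209/347 + (I*sqrt(2217))/347) + 162513 = (-2209/347 + I*sqrt(2217)/347) + 162513 = 56389802/347 + I*sqrt(2217)/347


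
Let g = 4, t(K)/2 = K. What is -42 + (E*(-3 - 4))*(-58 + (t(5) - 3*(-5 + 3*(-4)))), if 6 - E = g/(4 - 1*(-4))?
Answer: -315/2 ≈ -157.50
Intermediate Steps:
t(K) = 2*K
E = 11/2 (E = 6 - 4/(4 - 1*(-4)) = 6 - 4/(4 + 4) = 6 - 4/8 = 6 - 1*1/2 = 6 - 1/2 = 11/2 ≈ 5.5000)
-42 + (E*(-3 - 4))*(-58 + (t(5) - 3*(-5 + 3*(-4)))) = -42 + (11*(-3 - 4)/2)*(-58 + (2*5 - 3*(-5 + 3*(-4)))) = -42 + ((11/2)*(-7))*(-58 + (10 - 3*(-5 - 12))) = -42 - 77*(-58 + (10 - 3*(-17)))/2 = -42 - 77*(-58 + (10 + 51))/2 = -42 - 77*(-58 + 61)/2 = -42 - 77/2*3 = -42 - 231/2 = -315/2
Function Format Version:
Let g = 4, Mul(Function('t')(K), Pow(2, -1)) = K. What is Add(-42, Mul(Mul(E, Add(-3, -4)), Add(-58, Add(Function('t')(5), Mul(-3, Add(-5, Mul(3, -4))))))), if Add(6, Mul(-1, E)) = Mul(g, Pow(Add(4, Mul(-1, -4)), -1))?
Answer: Rational(-315, 2) ≈ -157.50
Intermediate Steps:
Function('t')(K) = Mul(2, K)
E = Rational(11, 2) (E = Add(6, Mul(-1, Mul(4, Pow(Add(4, Mul(-1, -4)), -1)))) = Add(6, Mul(-1, Mul(4, Pow(Add(4, 4), -1)))) = Add(6, Mul(-1, Mul(4, Pow(8, -1)))) = Add(6, Mul(-1, Mul(4, Rational(1, 8)))) = Add(6, Mul(-1, Rational(1, 2))) = Add(6, Rational(-1, 2)) = Rational(11, 2) ≈ 5.5000)
Add(-42, Mul(Mul(E, Add(-3, -4)), Add(-58, Add(Function('t')(5), Mul(-3, Add(-5, Mul(3, -4))))))) = Add(-42, Mul(Mul(Rational(11, 2), Add(-3, -4)), Add(-58, Add(Mul(2, 5), Mul(-3, Add(-5, Mul(3, -4))))))) = Add(-42, Mul(Mul(Rational(11, 2), -7), Add(-58, Add(10, Mul(-3, Add(-5, -12)))))) = Add(-42, Mul(Rational(-77, 2), Add(-58, Add(10, Mul(-3, -17))))) = Add(-42, Mul(Rational(-77, 2), Add(-58, Add(10, 51)))) = Add(-42, Mul(Rational(-77, 2), Add(-58, 61))) = Add(-42, Mul(Rational(-77, 2), 3)) = Add(-42, Rational(-231, 2)) = Rational(-315, 2)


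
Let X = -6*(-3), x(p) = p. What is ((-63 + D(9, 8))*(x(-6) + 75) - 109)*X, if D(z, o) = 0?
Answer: -80208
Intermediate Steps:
X = 18
((-63 + D(9, 8))*(x(-6) + 75) - 109)*X = ((-63 + 0)*(-6 + 75) - 109)*18 = (-63*69 - 109)*18 = (-4347 - 109)*18 = -4456*18 = -80208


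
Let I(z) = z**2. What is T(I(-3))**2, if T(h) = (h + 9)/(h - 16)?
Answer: 324/49 ≈ 6.6122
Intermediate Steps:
T(h) = (9 + h)/(-16 + h)
T(I(-3))**2 = ((9 + (-3)**2)/(-16 + (-3)**2))**2 = ((9 + 9)/(-16 + 9))**2 = (18/(-7))**2 = (-1/7*18)**2 = (-18/7)**2 = 324/49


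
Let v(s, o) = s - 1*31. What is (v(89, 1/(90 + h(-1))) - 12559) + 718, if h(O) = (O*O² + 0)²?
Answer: -11783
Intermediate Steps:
h(O) = O⁶ (h(O) = (O³ + 0)² = (O³)² = O⁶)
v(s, o) = -31 + s (v(s, o) = s - 31 = -31 + s)
(v(89, 1/(90 + h(-1))) - 12559) + 718 = ((-31 + 89) - 12559) + 718 = (58 - 12559) + 718 = -12501 + 718 = -11783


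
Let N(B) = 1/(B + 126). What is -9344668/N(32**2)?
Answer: -10746368200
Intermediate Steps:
N(B) = 1/(126 + B)
-9344668/N(32**2) = -9344668/(1/(126 + 32**2)) = -9344668/(1/(126 + 1024)) = -9344668/(1/1150) = -9344668/1/1150 = -9344668*1150 = -10746368200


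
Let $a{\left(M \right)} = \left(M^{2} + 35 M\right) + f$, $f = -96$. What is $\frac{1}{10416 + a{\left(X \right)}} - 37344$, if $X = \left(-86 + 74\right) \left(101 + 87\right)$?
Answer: $- \frac{187500340223}{5020896} \approx -37344.0$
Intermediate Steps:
$X = -2256$ ($X = \left(-12\right) 188 = -2256$)
$a{\left(M \right)} = -96 + M^{2} + 35 M$ ($a{\left(M \right)} = \left(M^{2} + 35 M\right) - 96 = -96 + M^{2} + 35 M$)
$\frac{1}{10416 + a{\left(X \right)}} - 37344 = \frac{1}{10416 + \left(-96 + \left(-2256\right)^{2} + 35 \left(-2256\right)\right)} - 37344 = \frac{1}{10416 - -5010480} - 37344 = \frac{1}{10416 + 5010480} - 37344 = \frac{1}{5020896} - 37344 = - \frac{187500340223}{5020896}$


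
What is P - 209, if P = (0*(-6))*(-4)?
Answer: -209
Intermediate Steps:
P = 0 (P = 0*(-4) = 0)
P - 209 = 0 - 209 = -209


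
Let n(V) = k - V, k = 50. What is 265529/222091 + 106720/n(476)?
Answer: -11794218083/47305383 ≈ -249.32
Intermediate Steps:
n(V) = 50 - V
265529/222091 + 106720/n(476) = 265529/222091 + 106720/(50 - 1*476) = 265529*(1/222091) + 106720/(50 - 476) = 265529/222091 + 106720/(-426) = 265529/222091 + 106720*(-1/426) = 265529/222091 - 53360/213 = -11794218083/47305383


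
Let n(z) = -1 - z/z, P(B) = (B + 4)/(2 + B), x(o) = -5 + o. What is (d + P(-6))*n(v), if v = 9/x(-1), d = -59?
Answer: 117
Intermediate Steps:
P(B) = (4 + B)/(2 + B)
v = -3/2 (v = 9/(-5 - 1) = 9/(-6) = 9*(-⅙) = -3/2 ≈ -1.5000)
n(z) = -2 (n(z) = -1 - 1*1 = -1 - 1 = -2)
(d + P(-6))*n(v) = (-59 + (4 - 6)/(2 - 6))*(-2) = (-59 - 2/(-4))*(-2) = (-59 - ¼*(-2))*(-2) = (-59 + ½)*(-2) = -117/2*(-2) = 117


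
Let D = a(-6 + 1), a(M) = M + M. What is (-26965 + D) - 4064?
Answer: -31039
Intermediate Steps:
a(M) = 2*M
D = -10 (D = 2*(-6 + 1) = 2*(-5) = -10)
(-26965 + D) - 4064 = (-26965 - 10) - 4064 = -26975 - 4064 = -31039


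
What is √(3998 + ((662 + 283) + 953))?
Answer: 2*√1474 ≈ 76.785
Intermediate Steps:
√(3998 + ((662 + 283) + 953)) = √(3998 + (945 + 953)) = √(3998 + 1898) = √5896 = 2*√1474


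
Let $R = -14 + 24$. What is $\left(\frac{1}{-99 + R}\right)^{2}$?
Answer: $\frac{1}{7921} \approx 0.00012625$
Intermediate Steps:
$R = 10$
$\left(\frac{1}{-99 + R}\right)^{2} = \left(\frac{1}{-99 + 10}\right)^{2} = \left(\frac{1}{-89}\right)^{2} = \left(- \frac{1}{89}\right)^{2} = \frac{1}{7921}$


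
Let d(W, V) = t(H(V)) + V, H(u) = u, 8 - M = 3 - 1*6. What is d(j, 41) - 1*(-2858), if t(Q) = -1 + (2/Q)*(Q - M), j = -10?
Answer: 118878/41 ≈ 2899.5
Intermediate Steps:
M = 11 (M = 8 - (3 - 1*6) = 8 - (3 - 6) = 8 - 1*(-3) = 8 + 3 = 11)
t(Q) = -1 + 2*(-11 + Q)/Q (t(Q) = -1 + (2/Q)*(Q - 1*11) = -1 + (2/Q)*(Q - 11) = -1 + (2/Q)*(-11 + Q) = -1 + 2*(-11 + Q)/Q)
d(W, V) = V + (-22 + V)/V (d(W, V) = (-22 + V)/V + V = V + (-22 + V)/V)
d(j, 41) - 1*(-2858) = (1 + 41 - 22/41) - 1*(-2858) = (1 + 41 - 22*1/41) + 2858 = (1 + 41 - 22/41) + 2858 = 1700/41 + 2858 = 118878/41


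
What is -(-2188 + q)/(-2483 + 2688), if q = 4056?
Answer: -1868/205 ≈ -9.1122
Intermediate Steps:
-(-2188 + q)/(-2483 + 2688) = -(-2188 + 4056)/(-2483 + 2688) = -1868/205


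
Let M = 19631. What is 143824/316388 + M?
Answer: 1552789163/79097 ≈ 19631.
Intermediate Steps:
143824/316388 + M = 143824/316388 + 19631 = 143824*(1/316388) + 19631 = 35956/79097 + 19631 = 1552789163/79097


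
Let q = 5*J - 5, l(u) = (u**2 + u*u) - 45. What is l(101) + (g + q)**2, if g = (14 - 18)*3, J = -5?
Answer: 22121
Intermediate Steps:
g = -12 (g = -4*3 = -12)
l(u) = -45 + 2*u**2 (l(u) = (u**2 + u**2) - 45 = 2*u**2 - 45 = -45 + 2*u**2)
q = -30 (q = 5*(-5) - 5 = -25 - 5 = -30)
l(101) + (g + q)**2 = (-45 + 2*101**2) + (-12 - 30)**2 = (-45 + 2*10201) + (-42)**2 = (-45 + 20402) + 1764 = 20357 + 1764 = 22121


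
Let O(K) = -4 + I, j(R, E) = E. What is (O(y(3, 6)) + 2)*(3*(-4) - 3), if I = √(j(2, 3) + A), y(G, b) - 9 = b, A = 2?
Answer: 30 - 15*√5 ≈ -3.5410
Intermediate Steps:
y(G, b) = 9 + b
I = √5 (I = √(3 + 2) = √5 ≈ 2.2361)
O(K) = -4 + √5
(O(y(3, 6)) + 2)*(3*(-4) - 3) = ((-4 + √5) + 2)*(3*(-4) - 3) = (-2 + √5)*(-12 - 3) = (-2 + √5)*(-15) = 30 - 15*√5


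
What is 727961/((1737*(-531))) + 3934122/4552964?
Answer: 157122698965/2099706343254 ≈ 0.074831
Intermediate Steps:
727961/((1737*(-531))) + 3934122/4552964 = 727961/(-922347) + 3934122*(1/4552964) = 727961*(-1/922347) + 1967061/2276482 = -727961/922347 + 1967061/2276482 = 157122698965/2099706343254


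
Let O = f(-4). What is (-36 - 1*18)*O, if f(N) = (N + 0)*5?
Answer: 1080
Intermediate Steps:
f(N) = 5*N (f(N) = N*5 = 5*N)
O = -20 (O = 5*(-4) = -20)
(-36 - 1*18)*O = (-36 - 1*18)*(-20) = (-36 - 18)*(-20) = -54*(-20) = 1080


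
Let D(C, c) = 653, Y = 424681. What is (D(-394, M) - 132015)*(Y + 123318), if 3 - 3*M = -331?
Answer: -71986244638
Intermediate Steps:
M = 334/3 (M = 1 - ⅓*(-331) = 1 + 331/3 = 334/3 ≈ 111.33)
(D(-394, M) - 132015)*(Y + 123318) = (653 - 132015)*(424681 + 123318) = -131362*547999 = -71986244638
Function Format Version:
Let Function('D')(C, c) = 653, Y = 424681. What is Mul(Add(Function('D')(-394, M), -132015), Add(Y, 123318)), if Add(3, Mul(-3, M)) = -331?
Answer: -71986244638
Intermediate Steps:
M = Rational(334, 3) (M = Add(1, Mul(Rational(-1, 3), -331)) = Add(1, Rational(331, 3)) = Rational(334, 3) ≈ 111.33)
Mul(Add(Function('D')(-394, M), -132015), Add(Y, 123318)) = Mul(Add(653, -132015), Add(424681, 123318)) = Mul(-131362, 547999) = -71986244638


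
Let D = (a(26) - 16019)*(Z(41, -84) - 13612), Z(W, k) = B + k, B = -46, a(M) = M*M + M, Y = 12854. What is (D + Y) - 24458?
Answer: 210474610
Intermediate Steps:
a(M) = M + M² (a(M) = M² + M = M + M²)
Z(W, k) = -46 + k
D = 210486214 (D = (26*(1 + 26) - 16019)*((-46 - 84) - 13612) = (26*27 - 16019)*(-130 - 13612) = (702 - 16019)*(-13742) = -15317*(-13742) = 210486214)
(D + Y) - 24458 = (210486214 + 12854) - 24458 = 210499068 - 24458 = 210474610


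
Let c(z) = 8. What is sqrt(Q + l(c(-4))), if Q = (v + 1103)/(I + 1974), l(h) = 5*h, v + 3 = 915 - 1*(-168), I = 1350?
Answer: sqrt(112303833)/1662 ≈ 6.3763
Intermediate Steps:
v = 1080 (v = -3 + (915 - 1*(-168)) = -3 + (915 + 168) = -3 + 1083 = 1080)
Q = 2183/3324 (Q = (1080 + 1103)/(1350 + 1974) = 2183/3324 ≈ 0.65674)
sqrt(Q + l(c(-4))) = sqrt(2183/3324 + 5*8) = sqrt(2183/3324 + 40) = sqrt(135143/3324) = sqrt(112303833)/1662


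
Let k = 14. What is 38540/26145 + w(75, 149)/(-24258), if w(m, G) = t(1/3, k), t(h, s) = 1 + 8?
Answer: 62311201/42281694 ≈ 1.4737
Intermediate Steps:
t(h, s) = 9
w(m, G) = 9
38540/26145 + w(75, 149)/(-24258) = 38540/26145 + 9/(-24258) = 38540*(1/26145) + 9*(-1/24258) = 7708/5229 - 3/8086 = 62311201/42281694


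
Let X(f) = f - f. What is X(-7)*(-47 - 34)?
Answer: 0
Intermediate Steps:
X(f) = 0
X(-7)*(-47 - 34) = 0*(-47 - 34) = 0*(-81) = 0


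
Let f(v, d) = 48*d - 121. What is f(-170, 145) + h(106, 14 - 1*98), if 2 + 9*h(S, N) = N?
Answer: 61465/9 ≈ 6829.4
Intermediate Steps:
h(S, N) = -2/9 + N/9
f(v, d) = -121 + 48*d
f(-170, 145) + h(106, 14 - 1*98) = (-121 + 48*145) + (-2/9 + (14 - 1*98)/9) = (-121 + 6960) + (-2/9 + (14 - 98)/9) = 6839 + (-2/9 + (⅑)*(-84)) = 6839 + (-2/9 - 28/3) = 6839 - 86/9 = 61465/9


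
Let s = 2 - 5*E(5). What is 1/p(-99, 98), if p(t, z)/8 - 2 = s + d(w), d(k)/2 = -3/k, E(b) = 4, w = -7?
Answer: -7/848 ≈ -0.0082547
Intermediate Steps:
d(k) = -6/k (d(k) = 2*(-3/k) = -6/k)
s = -18 (s = 2 - 5*4 = 2 - 20 = -18)
p(t, z) = -848/7 (p(t, z) = 16 + 8*(-18 - 6/(-7)) = 16 + 8*(-18 - 6*(-1/7)) = 16 + 8*(-18 + 6/7) = 16 + 8*(-120/7) = 16 - 960/7 = -848/7)
1/p(-99, 98) = 1/(-848/7) = -7/848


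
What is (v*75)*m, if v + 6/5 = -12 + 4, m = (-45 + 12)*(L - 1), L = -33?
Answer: -774180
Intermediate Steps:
m = 1122 (m = (-45 + 12)*(-33 - 1) = -33*(-34) = 1122)
v = -46/5 (v = -6/5 + (-12 + 4) = -6/5 - 8 = -46/5 ≈ -9.2000)
(v*75)*m = -46/5*75*1122 = -690*1122 = -774180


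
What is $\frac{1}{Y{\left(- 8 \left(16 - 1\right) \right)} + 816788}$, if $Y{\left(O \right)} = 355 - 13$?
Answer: $\frac{1}{817130} \approx 1.2238 \cdot 10^{-6}$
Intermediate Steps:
$Y{\left(O \right)} = 342$
$\frac{1}{Y{\left(- 8 \left(16 - 1\right) \right)} + 816788} = \frac{1}{342 + 816788} = \frac{1}{817130}$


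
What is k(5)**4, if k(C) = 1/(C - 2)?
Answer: 1/81 ≈ 0.012346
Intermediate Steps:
k(C) = 1/(-2 + C)
k(5)**4 = (1/(-2 + 5))**4 = (1/3)**4 = 1/81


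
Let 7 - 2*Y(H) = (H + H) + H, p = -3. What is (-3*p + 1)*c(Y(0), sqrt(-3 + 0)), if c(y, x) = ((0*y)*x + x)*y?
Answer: 35*I*sqrt(3) ≈ 60.622*I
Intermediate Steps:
Y(H) = 7/2 - 3*H/2 (Y(H) = 7/2 - ((H + H) + H)/2 = 7/2 - (2*H + H)/2 = 7/2 - 3*H/2)
c(y, x) = x*y (c(y, x) = (0*x + x)*y = (0 + x)*y = x*y)
(-3*p + 1)*c(Y(0), sqrt(-3 + 0)) = (-3*(-3) + 1)*(sqrt(-3 + 0)*(7/2 - 3/2*0)) = (9 + 1)*(sqrt(-3)*(7/2 + 0)) = 10*((I*sqrt(3))*(7/2)) = 10*(7*I*sqrt(3)/2) = 35*I*sqrt(3)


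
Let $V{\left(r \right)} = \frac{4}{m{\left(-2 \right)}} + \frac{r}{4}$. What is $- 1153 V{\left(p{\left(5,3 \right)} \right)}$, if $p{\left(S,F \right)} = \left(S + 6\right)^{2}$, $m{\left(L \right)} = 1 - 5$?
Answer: $- \frac{134901}{4} \approx -33725.0$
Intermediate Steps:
$m{\left(L \right)} = -4$ ($m{\left(L \right)} = 1 - 5 = -4$)
$p{\left(S,F \right)} = \left(6 + S\right)^{2}$
$V{\left(r \right)} = -1 + \frac{r}{4}$ ($V{\left(r \right)} = \frac{4}{-4} + \frac{r}{4} = 4 \left(- \frac{1}{4}\right) + r \frac{1}{4} = -1 + \frac{r}{4}$)
$- 1153 V{\left(p{\left(5,3 \right)} \right)} = - 1153 \left(-1 + \frac{\left(6 + 5\right)^{2}}{4}\right) = - 1153 \left(-1 + \frac{11^{2}}{4}\right) = - 1153 \left(-1 + \frac{1}{4} \cdot 121\right) = - 1153 \left(-1 + \frac{121}{4}\right) = \left(-1153\right) \frac{117}{4} = - \frac{134901}{4}$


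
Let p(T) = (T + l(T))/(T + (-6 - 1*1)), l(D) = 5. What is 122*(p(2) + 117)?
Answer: 70516/5 ≈ 14103.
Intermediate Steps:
p(T) = (5 + T)/(-7 + T) (p(T) = (T + 5)/(T + (-6 - 1*1)) = (5 + T)/(T + (-6 - 1)) = (5 + T)/(T - 7) = (5 + T)/(-7 + T))
122*(p(2) + 117) = 122*((5 + 2)/(-7 + 2) + 117) = 122*(7/(-5) + 117) = 122*(-⅕*7 + 117) = 122*(-7/5 + 117) = 122*(578/5) = 70516/5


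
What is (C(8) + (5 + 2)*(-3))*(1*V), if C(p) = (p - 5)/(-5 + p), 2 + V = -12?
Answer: 280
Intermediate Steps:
V = -14 (V = -2 - 12 = -14)
C(p) = 1 (C(p) = (-5 + p)/(-5 + p) = 1)
(C(8) + (5 + 2)*(-3))*(1*V) = (1 + (5 + 2)*(-3))*(1*(-14)) = (1 + 7*(-3))*(-14) = (1 - 21)*(-14) = -20*(-14) = 280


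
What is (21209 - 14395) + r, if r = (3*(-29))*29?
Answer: 4291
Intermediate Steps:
r = -2523 (r = -87*29 = -2523)
(21209 - 14395) + r = (21209 - 14395) - 2523 = 6814 - 2523 = 4291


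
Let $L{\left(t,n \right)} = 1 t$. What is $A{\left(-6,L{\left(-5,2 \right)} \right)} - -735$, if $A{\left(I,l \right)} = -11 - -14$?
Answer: $738$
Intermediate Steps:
$L{\left(t,n \right)} = t$
$A{\left(I,l \right)} = 3$ ($A{\left(I,l \right)} = -11 + 14 = 3$)
$A{\left(-6,L{\left(-5,2 \right)} \right)} - -735 = 3 - -735 = 3 + 735 = 738$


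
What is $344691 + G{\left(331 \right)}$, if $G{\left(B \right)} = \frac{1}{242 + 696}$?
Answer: $\frac{323320159}{938} \approx 3.4469 \cdot 10^{5}$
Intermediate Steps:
$G{\left(B \right)} = \frac{1}{938}$
$344691 + G{\left(331 \right)} = 344691 + \frac{1}{938} = \frac{323320159}{938}$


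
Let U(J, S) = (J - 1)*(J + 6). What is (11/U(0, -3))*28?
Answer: -154/3 ≈ -51.333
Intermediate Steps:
U(J, S) = (-1 + J)*(6 + J)
(11/U(0, -3))*28 = (11/(-6 + 0² + 5*0))*28 = (11/(-6 + 0 + 0))*28 = (11/(-6))*28 = -⅙*11*28 = -11/6*28 = -154/3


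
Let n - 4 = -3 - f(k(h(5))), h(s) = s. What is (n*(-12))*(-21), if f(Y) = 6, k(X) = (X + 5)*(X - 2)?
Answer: -1260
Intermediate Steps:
k(X) = (-2 + X)*(5 + X) (k(X) = (5 + X)*(-2 + X) = (-2 + X)*(5 + X))
n = -5 (n = 4 + (-3 - 1*6) = 4 + (-3 - 6) = 4 - 9 = -5)
(n*(-12))*(-21) = -5*(-12)*(-21) = 60*(-21) = -1260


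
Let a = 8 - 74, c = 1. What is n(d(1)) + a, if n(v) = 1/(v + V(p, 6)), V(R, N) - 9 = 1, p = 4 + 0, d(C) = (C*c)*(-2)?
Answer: -527/8 ≈ -65.875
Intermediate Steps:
d(C) = -2*C (d(C) = (C*1)*(-2) = C*(-2) = -2*C)
p = 4
V(R, N) = 10 (V(R, N) = 9 + 1 = 10)
n(v) = 1/(10 + v) (n(v) = 1/(v + 10) = 1/(10 + v))
a = -66
n(d(1)) + a = 1/(10 - 2*1) - 66 = 1/(10 - 2) - 66 = 1/8 - 66 = ⅛ - 66 = -527/8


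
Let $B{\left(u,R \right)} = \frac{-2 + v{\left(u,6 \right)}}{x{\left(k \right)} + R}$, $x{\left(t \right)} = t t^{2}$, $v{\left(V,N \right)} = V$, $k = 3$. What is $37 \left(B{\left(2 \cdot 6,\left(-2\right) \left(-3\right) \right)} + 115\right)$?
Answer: $\frac{140785}{33} \approx 4266.2$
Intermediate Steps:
$x{\left(t \right)} = t^{3}$
$B{\left(u,R \right)} = \frac{-2 + u}{27 + R}$ ($B{\left(u,R \right)} = \frac{-2 + u}{3^{3} + R} = \frac{-2 + u}{27 + R}$)
$37 \left(B{\left(2 \cdot 6,\left(-2\right) \left(-3\right) \right)} + 115\right) = 37 \left(\frac{-2 + 2 \cdot 6}{27 - -6} + 115\right) = 37 \left(\frac{-2 + 12}{27 + 6} + 115\right) = 37 \left(\frac{1}{33} \cdot 10 + 115\right) = 37 \left(\frac{10}{33} + 115\right) = 37 \cdot \frac{3805}{33} = \frac{140785}{33}$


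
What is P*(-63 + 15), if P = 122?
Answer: -5856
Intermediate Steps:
P*(-63 + 15) = 122*(-63 + 15) = 122*(-48) = -5856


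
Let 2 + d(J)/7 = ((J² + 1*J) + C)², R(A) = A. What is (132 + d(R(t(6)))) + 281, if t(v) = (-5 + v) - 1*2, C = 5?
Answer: 574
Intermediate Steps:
t(v) = -7 + v (t(v) = (-5 + v) - 2 = -7 + v)
d(J) = -14 + 7*(5 + J + J²)² (d(J) = -14 + 7*((J² + 1*J) + 5)² = -14 + 7*((J² + J) + 5)² = -14 + 7*((J + J²) + 5)² = -14 + 7*(5 + J + J²)²)
(132 + d(R(t(6)))) + 281 = (132 + (-14 + 7*(5 + (-7 + 6) + (-7 + 6)²)²)) + 281 = (132 + (-14 + 7*(5 - 1 + (-1)²)²)) + 281 = (132 + (-14 + 7*(5 - 1 + 1)²)) + 281 = (132 + (-14 + 7*5²)) + 281 = (132 + (-14 + 7*25)) + 281 = (132 + (-14 + 175)) + 281 = (132 + 161) + 281 = 293 + 281 = 574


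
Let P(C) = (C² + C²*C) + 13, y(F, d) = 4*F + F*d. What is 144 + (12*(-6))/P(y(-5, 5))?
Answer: 12828600/89087 ≈ 144.00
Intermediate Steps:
P(C) = 13 + C² + C³ (P(C) = (C² + C³) + 13 = 13 + C² + C³)
144 + (12*(-6))/P(y(-5, 5)) = 144 + (12*(-6))/(13 + (-5*(4 + 5))² + (-5*(4 + 5))³) = 144 - 72/(13 + (-5*9)² + (-5*9)³) = 144 - 72/(13 + (-45)² + (-45)³) = 144 - 72/(13 + 2025 - 91125) = 144 - 72/(-89087) = 144 - 1/89087*(-72) = 144 + 72/89087 = 12828600/89087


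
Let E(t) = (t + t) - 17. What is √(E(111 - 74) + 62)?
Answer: √119 ≈ 10.909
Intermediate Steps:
E(t) = -17 + 2*t (E(t) = 2*t - 17 = -17 + 2*t)
√(E(111 - 74) + 62) = √((-17 + 2*(111 - 74)) + 62) = √((-17 + 2*37) + 62) = √((-17 + 74) + 62) = √(57 + 62) = √119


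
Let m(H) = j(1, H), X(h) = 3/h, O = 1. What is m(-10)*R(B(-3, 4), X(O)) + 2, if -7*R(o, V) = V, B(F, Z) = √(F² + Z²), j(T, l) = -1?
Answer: 17/7 ≈ 2.4286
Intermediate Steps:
R(o, V) = -V/7
m(H) = -1
m(-10)*R(B(-3, 4), X(O)) + 2 = -(-1)*3/1/7 + 2 = -(-1)*3*1/7 + 2 = -(-1)*3/7 + 2 = -1*(-3/7) + 2 = 3/7 + 2 = 17/7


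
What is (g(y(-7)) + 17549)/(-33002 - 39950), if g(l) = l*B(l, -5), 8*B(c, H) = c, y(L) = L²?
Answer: -142793/583616 ≈ -0.24467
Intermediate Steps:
B(c, H) = c/8
g(l) = l²/8 (g(l) = l*(l/8) = l²/8)
(g(y(-7)) + 17549)/(-33002 - 39950) = (((-7)²)²/8 + 17549)/(-33002 - 39950) = ((⅛)*49² + 17549)/(-72952) = ((⅛)*2401 + 17549)*(-1/72952) = (2401/8 + 17549)*(-1/72952) = (142793/8)*(-1/72952) = -142793/583616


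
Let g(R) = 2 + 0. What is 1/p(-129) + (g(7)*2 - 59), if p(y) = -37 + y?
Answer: -9131/166 ≈ -55.006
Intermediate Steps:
g(R) = 2
1/p(-129) + (g(7)*2 - 59) = 1/(-37 - 129) + (2*2 - 59) = 1/(-166) + (4 - 59) = -1/166 - 55 = -9131/166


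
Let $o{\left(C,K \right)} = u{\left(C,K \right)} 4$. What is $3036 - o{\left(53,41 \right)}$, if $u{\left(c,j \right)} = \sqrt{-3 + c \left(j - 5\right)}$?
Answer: $3036 - 4 \sqrt{1905} \approx 2861.4$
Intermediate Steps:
$u{\left(c,j \right)} = \sqrt{-3 + c \left(-5 + j\right)}$
$o{\left(C,K \right)} = 4 \sqrt{-3 - 5 C + C K}$ ($o{\left(C,K \right)} = \sqrt{-3 - 5 C + C K} 4 = 4 \sqrt{-3 - 5 C + C K}$)
$3036 - o{\left(53,41 \right)} = 3036 - 4 \sqrt{-3 - 265 + 53 \cdot 41} = 3036 - 4 \sqrt{-3 - 265 + 2173} = 3036 - 4 \sqrt{1905}$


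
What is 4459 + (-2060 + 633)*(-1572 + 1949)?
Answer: -533520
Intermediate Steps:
4459 + (-2060 + 633)*(-1572 + 1949) = 4459 - 1427*377 = 4459 - 537979 = -533520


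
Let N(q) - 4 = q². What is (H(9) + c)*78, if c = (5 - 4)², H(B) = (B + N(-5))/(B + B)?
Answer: 728/3 ≈ 242.67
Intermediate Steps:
N(q) = 4 + q²
H(B) = (29 + B)/(2*B) (H(B) = (B + (4 + (-5)²))/(B + B) = (B + (4 + 25))/((2*B)) = (B + 29)*(1/(2*B)) = (29 + B)*(1/(2*B)) = (29 + B)/(2*B))
c = 1 (c = 1² = 1)
(H(9) + c)*78 = ((½)*(29 + 9)/9 + 1)*78 = ((½)*(⅑)*38 + 1)*78 = (19/9 + 1)*78 = (28/9)*78 = 728/3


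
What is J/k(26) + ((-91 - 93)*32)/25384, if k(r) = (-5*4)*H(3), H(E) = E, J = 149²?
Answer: -70487933/190380 ≈ -370.25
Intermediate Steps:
J = 22201
k(r) = -60 (k(r) = -5*4*3 = -20*3 = -60)
J/k(26) + ((-91 - 93)*32)/25384 = 22201/(-60) + ((-91 - 93)*32)/25384 = 22201*(-1/60) - 184*32*(1/25384) = -22201/60 - 5888*1/25384 = -22201/60 - 736/3173 = -70487933/190380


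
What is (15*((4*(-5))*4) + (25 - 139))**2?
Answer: 1726596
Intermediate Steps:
(15*((4*(-5))*4) + (25 - 139))**2 = (15*(-20*4) - 114)**2 = (15*(-80) - 114)**2 = (-1200 - 114)**2 = (-1314)**2 = 1726596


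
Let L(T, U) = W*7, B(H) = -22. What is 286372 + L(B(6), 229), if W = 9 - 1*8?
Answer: 286379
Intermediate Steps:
W = 1 (W = 9 - 8 = 1)
L(T, U) = 7 (L(T, U) = 1*7 = 7)
286372 + L(B(6), 229) = 286372 + 7 = 286379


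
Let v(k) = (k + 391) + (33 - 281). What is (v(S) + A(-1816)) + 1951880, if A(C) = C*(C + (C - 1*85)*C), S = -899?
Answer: -6263975276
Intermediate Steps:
v(k) = 143 + k (v(k) = (391 + k) - 248 = 143 + k)
A(C) = C*(C + C*(-85 + C)) (A(C) = C*(C + (C - 85)*C) = C*(C + (-85 + C)*C) = C*(C + C*(-85 + C)))
(v(S) + A(-1816)) + 1951880 = ((143 - 899) + (-1816)²*(-84 - 1816)) + 1951880 = (-756 + 3297856*(-1900)) + 1951880 = (-756 - 6265926400) + 1951880 = -6265927156 + 1951880 = -6263975276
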